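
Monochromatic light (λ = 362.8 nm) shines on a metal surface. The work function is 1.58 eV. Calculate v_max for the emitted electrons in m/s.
8.0395e+05 m/s

First, find the maximum kinetic energy:
E_photon = hc/λ = 3.4174 eV
KE_max = E_photon - φ = 3.4174 - 1.58 = 1.8374 eV

Convert to Joules: KE_max = 1.8374 × 1.602×10⁻¹⁹ J = 2.9439e-19 J

Then use KE = ½mv² to find velocity:
v = √(2·KE/m) = √(2 × 2.9439e-19 J / 9.109e-31 kg)
v = 8.0395e+05 m/s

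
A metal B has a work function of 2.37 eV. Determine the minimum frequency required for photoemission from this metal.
5.7306e+14 Hz

The threshold frequency is when the photon energy equals the work function:
hf₀ = φ

Solving for f₀:
f₀ = φ/h = (2.37 eV × 1.602×10⁻¹⁹ J/eV) / (6.626×10⁻³⁴ J·s)
f₀ = 5.7306e+14 Hz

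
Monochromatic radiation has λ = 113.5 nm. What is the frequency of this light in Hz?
2.6413e+15 Hz

Using the wave equation: c = fλ

Solving for frequency:
f = c/λ = (3×10⁸ m/s) / (113.5×10⁻⁹ m)
f = 2.6413e+15 Hz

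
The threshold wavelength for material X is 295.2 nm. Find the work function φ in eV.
4.20 eV

At the threshold wavelength, photon energy equals work function:
φ = hc/λ₀

Calculating:
φ = (6.626×10⁻³⁴ J·s)(3×10⁸ m/s) / (295.2×10⁻⁹ m)
φ = 4.20 eV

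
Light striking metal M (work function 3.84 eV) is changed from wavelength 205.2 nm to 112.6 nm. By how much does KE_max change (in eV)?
4.9689 eV

Using Einstein's equation: KE_max = hc/λ - φ

For λ₁ = 205.2 nm:
KE₁ = hc/λ₁ - φ = 6.0421 - 3.84 = 2.2021 eV

For λ₂ = 112.6 nm:
KE₂ = hc/λ₂ - φ = 11.0110 - 3.84 = 7.1710 eV

Change in KE:
ΔKE = KE₂ - KE₁ = 7.1710 - 2.2021 = 4.9689 eV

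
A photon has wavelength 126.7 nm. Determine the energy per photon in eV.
9.7857 eV

Using E = hf = hc/λ:

E = hc/λ = (6.626×10⁻³⁴ J·s)(3×10⁸ m/s) / (126.7×10⁻⁹ m)
E = 9.7857 eV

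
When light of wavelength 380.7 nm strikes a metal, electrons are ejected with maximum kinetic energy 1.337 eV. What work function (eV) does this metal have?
1.92 eV

From Einstein's photoelectric equation: KE_max = hf - φ = hc/λ - φ

Rearranging for φ:
φ = hc/λ - KE_max

Calculate photon energy:
E_photon = hc/λ = 3.2567 eV

Therefore:
φ = 3.2567 - 1.337 = 1.92 eV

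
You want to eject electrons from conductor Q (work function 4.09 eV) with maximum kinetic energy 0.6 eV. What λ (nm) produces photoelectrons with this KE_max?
264.36 nm

From Einstein's equation: KE_max = hc/λ - φ

Rearranging for λ:
hc/λ = KE_max + φ
λ = hc/(KE_max + φ)

Required photon energy:
E_photon = KE_max + φ = 0.6 + 4.09 = 4.69 eV

Required wavelength:
λ = hc/E_photon = (6.626×10⁻³⁴)(3×10⁸) / (4.69 × 1.602×10⁻¹⁹)
λ = 264.36 nm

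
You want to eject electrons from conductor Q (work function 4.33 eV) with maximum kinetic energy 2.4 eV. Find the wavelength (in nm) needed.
184.23 nm

From Einstein's equation: KE_max = hc/λ - φ

Rearranging for λ:
hc/λ = KE_max + φ
λ = hc/(KE_max + φ)

Required photon energy:
E_photon = KE_max + φ = 2.4 + 4.33 = 6.73 eV

Required wavelength:
λ = hc/E_photon = (6.626×10⁻³⁴)(3×10⁸) / (6.73 × 1.602×10⁻¹⁹)
λ = 184.23 nm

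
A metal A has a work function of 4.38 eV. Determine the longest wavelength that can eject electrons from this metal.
283.07 nm

The threshold wavelength is when the photon energy equals the work function:
hc/λ₀ = φ

Solving for λ₀:
λ₀ = hc/φ = (6.626×10⁻³⁴ J·s)(3×10⁸ m/s) / (4.38 eV × 1.602×10⁻¹⁹ J/eV)
λ₀ = 283.07 nm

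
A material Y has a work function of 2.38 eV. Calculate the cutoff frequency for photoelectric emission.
5.7548e+14 Hz

The threshold frequency is when the photon energy equals the work function:
hf₀ = φ

Solving for f₀:
f₀ = φ/h = (2.38 eV × 1.602×10⁻¹⁹ J/eV) / (6.626×10⁻³⁴ J·s)
f₀ = 5.7548e+14 Hz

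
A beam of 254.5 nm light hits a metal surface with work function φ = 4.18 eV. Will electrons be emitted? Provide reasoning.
Yes

For photoemission, the photon energy must exceed the work function.

Photon energy: E = hc/λ = 4.8717 eV
Work function: φ = 4.18 eV

Since E_photon (4.8717 eV) > φ (4.18 eV), photoemission WILL occur.
The threshold wavelength is λ₀ = hc/φ = 296.6 nm.
Since 254.5 nm < 296.6 nm, the light has sufficient energy.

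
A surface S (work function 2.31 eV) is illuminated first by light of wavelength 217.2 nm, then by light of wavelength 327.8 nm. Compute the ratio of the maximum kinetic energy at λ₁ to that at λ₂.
2.3081

Using Einstein's equation: KE_max = hc/λ - φ

For λ₁ = 217.2 nm:
E₁ = hc/λ₁ = 5.7083 eV
KE₁ = E₁ - φ = 5.7083 - 2.31 = 3.3983 eV

For λ₂ = 327.8 nm:
E₂ = hc/λ₂ = 3.7823 eV
KE₂ = E₂ - φ = 3.7823 - 2.31 = 1.4723 eV

Ratio: KE₁/KE₂ = 3.3983/1.4723 = 2.3081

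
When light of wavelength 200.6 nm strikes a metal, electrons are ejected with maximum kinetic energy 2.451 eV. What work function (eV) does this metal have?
3.73 eV

From Einstein's photoelectric equation: KE_max = hf - φ = hc/λ - φ

Rearranging for φ:
φ = hc/λ - KE_max

Calculate photon energy:
E_photon = hc/λ = 6.1807 eV

Therefore:
φ = 6.1807 - 2.451 = 3.73 eV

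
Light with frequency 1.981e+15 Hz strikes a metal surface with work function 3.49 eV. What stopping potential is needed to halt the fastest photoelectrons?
4.7028 V

The stopping potential V_s satisfies: eV_s = KE_max

First, find KE_max using Einstein's equation:
E_photon = hf = (6.626×10⁻³⁴ J·s)(1.981e+15 Hz) = 8.1928 eV
KE_max = E_photon - φ = 8.1928 - 3.49 = 4.7028 eV

Since eV_s = KE_max:
V_s = KE_max/e = 4.7028 V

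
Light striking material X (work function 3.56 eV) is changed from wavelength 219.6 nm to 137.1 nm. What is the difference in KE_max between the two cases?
3.3974 eV

Using Einstein's equation: KE_max = hc/λ - φ

For λ₁ = 219.6 nm:
KE₁ = hc/λ₁ - φ = 5.6459 - 3.56 = 2.0859 eV

For λ₂ = 137.1 nm:
KE₂ = hc/λ₂ - φ = 9.0433 - 3.56 = 5.4833 eV

Change in KE:
ΔKE = KE₂ - KE₁ = 5.4833 - 2.0859 = 3.3974 eV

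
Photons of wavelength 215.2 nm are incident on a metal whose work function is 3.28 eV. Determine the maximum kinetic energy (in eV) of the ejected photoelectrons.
2.4813 eV

Using Einstein's photoelectric equation: KE_max = hf - φ = hc/λ - φ

First, calculate the photon energy:
E_photon = hc/λ = (6.626×10⁻³⁴ J·s)(3×10⁸ m/s) / (215.2×10⁻⁹ m)
E_photon = 5.7613 eV

Then, the maximum kinetic energy:
KE_max = E_photon - φ = 5.7613 eV - 3.28 eV = 2.4813 eV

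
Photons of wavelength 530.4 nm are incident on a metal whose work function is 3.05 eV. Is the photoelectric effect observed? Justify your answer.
No

For photoemission, the photon energy must exceed the work function.

Photon energy: E = hc/λ = 2.3376 eV
Work function: φ = 3.05 eV

Since E_photon (2.3376 eV) < φ (3.05 eV), photoemission will NOT occur.
The threshold wavelength is λ₀ = hc/φ = 406.5 nm.
Since 530.4 nm > 406.5 nm, the photons lack sufficient energy.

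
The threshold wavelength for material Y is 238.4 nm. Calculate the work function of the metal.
5.20 eV

At the threshold wavelength, photon energy equals work function:
φ = hc/λ₀

Calculating:
φ = (6.626×10⁻³⁴ J·s)(3×10⁸ m/s) / (238.4×10⁻⁹ m)
φ = 5.20 eV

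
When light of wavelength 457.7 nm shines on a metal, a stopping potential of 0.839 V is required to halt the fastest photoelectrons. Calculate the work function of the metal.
1.87 eV

The stopping potential gives the maximum kinetic energy: KE_max = eV_s = 0.839 eV

From Einstein's photoelectric equation: KE_max = hc/λ - φ
Rearranging: φ = hc/λ - KE_max

Calculate photon energy:
E_photon = hc/λ = (6.626×10⁻³⁴ J·s)(3×10⁸ m/s) / (457.7×10⁻⁹ m) = 2.7089 eV

Therefore:
φ = 2.7089 - 0.839 = 1.87 eV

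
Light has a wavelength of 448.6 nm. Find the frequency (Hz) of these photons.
6.6828e+14 Hz

Using the wave equation: c = fλ

Solving for frequency:
f = c/λ = (3×10⁸ m/s) / (448.6×10⁻⁹ m)
f = 6.6828e+14 Hz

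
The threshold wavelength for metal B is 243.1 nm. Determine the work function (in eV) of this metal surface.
5.10 eV

At the threshold wavelength, photon energy equals work function:
φ = hc/λ₀

Calculating:
φ = (6.626×10⁻³⁴ J·s)(3×10⁸ m/s) / (243.1×10⁻⁹ m)
φ = 5.10 eV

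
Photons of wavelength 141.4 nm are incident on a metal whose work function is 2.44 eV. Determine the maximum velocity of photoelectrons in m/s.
1.4920e+06 m/s

First, find the maximum kinetic energy:
E_photon = hc/λ = 8.7683 eV
KE_max = E_photon - φ = 8.7683 - 2.44 = 6.3283 eV

Convert to Joules: KE_max = 6.3283 × 1.602×10⁻¹⁹ J = 1.0139e-18 J

Then use KE = ½mv² to find velocity:
v = √(2·KE/m) = √(2 × 1.0139e-18 J / 9.109e-31 kg)
v = 1.4920e+06 m/s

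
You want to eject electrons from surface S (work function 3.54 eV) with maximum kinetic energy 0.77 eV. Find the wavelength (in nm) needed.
287.67 nm

From Einstein's equation: KE_max = hc/λ - φ

Rearranging for λ:
hc/λ = KE_max + φ
λ = hc/(KE_max + φ)

Required photon energy:
E_photon = KE_max + φ = 0.77 + 3.54 = 4.31 eV

Required wavelength:
λ = hc/E_photon = (6.626×10⁻³⁴)(3×10⁸) / (4.31 × 1.602×10⁻¹⁹)
λ = 287.67 nm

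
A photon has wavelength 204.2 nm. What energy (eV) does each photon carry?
6.0717 eV

Using E = hf = hc/λ:

E = hc/λ = (6.626×10⁻³⁴ J·s)(3×10⁸ m/s) / (204.2×10⁻⁹ m)
E = 6.0717 eV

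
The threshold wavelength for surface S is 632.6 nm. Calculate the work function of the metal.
1.96 eV

At the threshold wavelength, photon energy equals work function:
φ = hc/λ₀

Calculating:
φ = (6.626×10⁻³⁴ J·s)(3×10⁸ m/s) / (632.6×10⁻⁹ m)
φ = 1.96 eV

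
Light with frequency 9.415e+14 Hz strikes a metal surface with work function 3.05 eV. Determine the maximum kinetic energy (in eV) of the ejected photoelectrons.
0.8437 eV

Using Einstein's photoelectric equation: KE_max = hf - φ

First, calculate the photon energy:
E_photon = hf = (6.626×10⁻³⁴ J·s)(9.415e+14 Hz)
E_photon = 3.8937 eV

Then, the maximum kinetic energy:
KE_max = E_photon - φ = 3.8937 eV - 3.05 eV = 0.8437 eV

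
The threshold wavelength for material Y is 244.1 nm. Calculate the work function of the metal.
5.08 eV

At the threshold wavelength, photon energy equals work function:
φ = hc/λ₀

Calculating:
φ = (6.626×10⁻³⁴ J·s)(3×10⁸ m/s) / (244.1×10⁻⁹ m)
φ = 5.08 eV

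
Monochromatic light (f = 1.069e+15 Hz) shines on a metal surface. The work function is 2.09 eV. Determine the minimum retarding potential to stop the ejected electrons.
2.3310 V

The stopping potential V_s satisfies: eV_s = KE_max

First, find KE_max using Einstein's equation:
E_photon = hf = (6.626×10⁻³⁴ J·s)(1.069e+15 Hz) = 4.4210 eV
KE_max = E_photon - φ = 4.4210 - 2.09 = 2.3310 eV

Since eV_s = KE_max:
V_s = KE_max/e = 2.3310 V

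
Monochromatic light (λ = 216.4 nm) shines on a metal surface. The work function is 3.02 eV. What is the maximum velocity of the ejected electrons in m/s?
9.7625e+05 m/s

First, find the maximum kinetic energy:
E_photon = hc/λ = 5.7294 eV
KE_max = E_photon - φ = 5.7294 - 3.02 = 2.7094 eV

Convert to Joules: KE_max = 2.7094 × 1.602×10⁻¹⁹ J = 4.3409e-19 J

Then use KE = ½mv² to find velocity:
v = √(2·KE/m) = √(2 × 4.3409e-19 J / 9.109e-31 kg)
v = 9.7625e+05 m/s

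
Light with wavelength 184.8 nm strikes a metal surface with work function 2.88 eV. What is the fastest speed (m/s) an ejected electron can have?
1.1606e+06 m/s

First, find the maximum kinetic energy:
E_photon = hc/λ = 6.7091 eV
KE_max = E_photon - φ = 6.7091 - 2.88 = 3.8291 eV

Convert to Joules: KE_max = 3.8291 × 1.602×10⁻¹⁹ J = 6.1349e-19 J

Then use KE = ½mv² to find velocity:
v = √(2·KE/m) = √(2 × 6.1349e-19 J / 9.109e-31 kg)
v = 1.1606e+06 m/s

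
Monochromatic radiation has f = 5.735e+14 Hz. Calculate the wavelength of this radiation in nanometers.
522.74 nm

Using the wave equation: c = fλ

Solving for wavelength:
λ = c/f = (3×10⁸ m/s) / (5.735e+14 Hz)
λ = 522.74 nm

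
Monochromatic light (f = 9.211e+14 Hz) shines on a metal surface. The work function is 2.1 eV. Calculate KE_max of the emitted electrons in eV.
1.7094 eV

Using Einstein's photoelectric equation: KE_max = hf - φ

First, calculate the photon energy:
E_photon = hf = (6.626×10⁻³⁴ J·s)(9.211e+14 Hz)
E_photon = 3.8094 eV

Then, the maximum kinetic energy:
KE_max = E_photon - φ = 3.8094 eV - 2.1 eV = 1.7094 eV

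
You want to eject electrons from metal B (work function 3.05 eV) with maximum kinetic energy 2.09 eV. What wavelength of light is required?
241.21 nm

From Einstein's equation: KE_max = hc/λ - φ

Rearranging for λ:
hc/λ = KE_max + φ
λ = hc/(KE_max + φ)

Required photon energy:
E_photon = KE_max + φ = 2.09 + 3.05 = 5.14 eV

Required wavelength:
λ = hc/E_photon = (6.626×10⁻³⁴)(3×10⁸) / (5.14 × 1.602×10⁻¹⁹)
λ = 241.21 nm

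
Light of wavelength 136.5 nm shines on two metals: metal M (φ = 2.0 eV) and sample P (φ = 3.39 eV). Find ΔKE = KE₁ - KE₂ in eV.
1.3900 eV

Using KE_max = hc/λ - φ for each metal:

Photon energy: E = hc/λ = 9.0831 eV

For metal M (φ₁ = 2.0 eV):
KE₁ = E - φ₁ = 9.0831 - 2.0 = 7.0831 eV

For sample P (φ₂ = 3.39 eV):
KE₂ = E - φ₂ = 9.0831 - 3.39 = 5.6931 eV

Difference:
ΔKE = KE₁ - KE₂ = 7.0831 - 5.6931 = 1.3900 eV

Note: The difference equals the difference in work functions: 3.39 - 2.0 = 1.39 eV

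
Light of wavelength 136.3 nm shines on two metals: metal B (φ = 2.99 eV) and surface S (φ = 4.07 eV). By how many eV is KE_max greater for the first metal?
1.0800 eV

Using KE_max = hc/λ - φ for each metal:

Photon energy: E = hc/λ = 9.0964 eV

For metal B (φ₁ = 2.99 eV):
KE₁ = E - φ₁ = 9.0964 - 2.99 = 6.1064 eV

For surface S (φ₂ = 4.07 eV):
KE₂ = E - φ₂ = 9.0964 - 4.07 = 5.0264 eV

Difference:
ΔKE = KE₁ - KE₂ = 6.1064 - 5.0264 = 1.0800 eV

Note: The difference equals the difference in work functions: 4.07 - 2.99 = 1.08 eV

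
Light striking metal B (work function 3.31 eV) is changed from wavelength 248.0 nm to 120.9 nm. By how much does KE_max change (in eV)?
5.2557 eV

Using Einstein's equation: KE_max = hc/λ - φ

For λ₁ = 248.0 nm:
KE₁ = hc/λ₁ - φ = 4.9994 - 3.31 = 1.6894 eV

For λ₂ = 120.9 nm:
KE₂ = hc/λ₂ - φ = 10.2551 - 3.31 = 6.9451 eV

Change in KE:
ΔKE = KE₂ - KE₁ = 6.9451 - 1.6894 = 5.2557 eV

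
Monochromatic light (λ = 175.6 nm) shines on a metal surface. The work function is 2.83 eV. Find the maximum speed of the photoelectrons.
1.2199e+06 m/s

First, find the maximum kinetic energy:
E_photon = hc/λ = 7.0606 eV
KE_max = E_photon - φ = 7.0606 - 2.83 = 4.2306 eV

Convert to Joules: KE_max = 4.2306 × 1.602×10⁻¹⁹ J = 6.7782e-19 J

Then use KE = ½mv² to find velocity:
v = √(2·KE/m) = √(2 × 6.7782e-19 J / 9.109e-31 kg)
v = 1.2199e+06 m/s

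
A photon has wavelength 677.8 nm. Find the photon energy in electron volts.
1.8292 eV

Using E = hf = hc/λ:

E = hc/λ = (6.626×10⁻³⁴ J·s)(3×10⁸ m/s) / (677.8×10⁻⁹ m)
E = 1.8292 eV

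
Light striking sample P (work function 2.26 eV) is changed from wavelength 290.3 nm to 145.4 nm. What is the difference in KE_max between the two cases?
4.2562 eV

Using Einstein's equation: KE_max = hc/λ - φ

For λ₁ = 290.3 nm:
KE₁ = hc/λ₁ - φ = 4.2709 - 2.26 = 2.0109 eV

For λ₂ = 145.4 nm:
KE₂ = hc/λ₂ - φ = 8.5271 - 2.26 = 6.2671 eV

Change in KE:
ΔKE = KE₂ - KE₁ = 6.2671 - 2.0109 = 4.2562 eV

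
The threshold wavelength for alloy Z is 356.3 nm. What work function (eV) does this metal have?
3.48 eV

At the threshold wavelength, photon energy equals work function:
φ = hc/λ₀

Calculating:
φ = (6.626×10⁻³⁴ J·s)(3×10⁸ m/s) / (356.3×10⁻⁹ m)
φ = 3.48 eV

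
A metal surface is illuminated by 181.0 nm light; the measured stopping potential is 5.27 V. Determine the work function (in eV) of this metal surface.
1.58 eV

The stopping potential gives the maximum kinetic energy: KE_max = eV_s = 5.27 eV

From Einstein's photoelectric equation: KE_max = hc/λ - φ
Rearranging: φ = hc/λ - KE_max

Calculate photon energy:
E_photon = hc/λ = (6.626×10⁻³⁴ J·s)(3×10⁸ m/s) / (181.0×10⁻⁹ m) = 6.8500 eV

Therefore:
φ = 6.8500 - 5.27 = 1.58 eV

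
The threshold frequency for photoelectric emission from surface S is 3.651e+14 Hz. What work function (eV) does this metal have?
1.51 eV

At the threshold frequency, photon energy equals work function:
φ = hf₀

Calculating:
φ = (6.626×10⁻³⁴ J·s)(3.651e+14 Hz)
φ = 1.51 eV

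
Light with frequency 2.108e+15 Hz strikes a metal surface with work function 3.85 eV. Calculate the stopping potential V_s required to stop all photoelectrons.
4.8680 V

The stopping potential V_s satisfies: eV_s = KE_max

First, find KE_max using Einstein's equation:
E_photon = hf = (6.626×10⁻³⁴ J·s)(2.108e+15 Hz) = 8.7180 eV
KE_max = E_photon - φ = 8.7180 - 3.85 = 4.8680 eV

Since eV_s = KE_max:
V_s = KE_max/e = 4.8680 V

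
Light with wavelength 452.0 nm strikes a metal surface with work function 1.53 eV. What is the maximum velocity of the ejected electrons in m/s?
6.5322e+05 m/s

First, find the maximum kinetic energy:
E_photon = hc/λ = 2.7430 eV
KE_max = E_photon - φ = 2.7430 - 1.53 = 1.2130 eV

Convert to Joules: KE_max = 1.2130 × 1.602×10⁻¹⁹ J = 1.9435e-19 J

Then use KE = ½mv² to find velocity:
v = √(2·KE/m) = √(2 × 1.9435e-19 J / 9.109e-31 kg)
v = 6.5322e+05 m/s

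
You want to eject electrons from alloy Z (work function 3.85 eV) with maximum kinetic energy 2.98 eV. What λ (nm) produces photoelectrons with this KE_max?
181.53 nm

From Einstein's equation: KE_max = hc/λ - φ

Rearranging for λ:
hc/λ = KE_max + φ
λ = hc/(KE_max + φ)

Required photon energy:
E_photon = KE_max + φ = 2.98 + 3.85 = 6.83 eV

Required wavelength:
λ = hc/E_photon = (6.626×10⁻³⁴)(3×10⁸) / (6.83 × 1.602×10⁻¹⁹)
λ = 181.53 nm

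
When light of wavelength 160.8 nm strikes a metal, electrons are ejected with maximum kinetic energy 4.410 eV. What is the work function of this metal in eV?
3.30 eV

From Einstein's photoelectric equation: KE_max = hf - φ = hc/λ - φ

Rearranging for φ:
φ = hc/λ - KE_max

Calculate photon energy:
E_photon = hc/λ = 7.7105 eV

Therefore:
φ = 7.7105 - 4.410 = 3.30 eV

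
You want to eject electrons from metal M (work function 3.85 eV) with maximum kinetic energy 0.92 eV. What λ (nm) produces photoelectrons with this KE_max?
259.92 nm

From Einstein's equation: KE_max = hc/λ - φ

Rearranging for λ:
hc/λ = KE_max + φ
λ = hc/(KE_max + φ)

Required photon energy:
E_photon = KE_max + φ = 0.92 + 3.85 = 4.77 eV

Required wavelength:
λ = hc/E_photon = (6.626×10⁻³⁴)(3×10⁸) / (4.77 × 1.602×10⁻¹⁹)
λ = 259.92 nm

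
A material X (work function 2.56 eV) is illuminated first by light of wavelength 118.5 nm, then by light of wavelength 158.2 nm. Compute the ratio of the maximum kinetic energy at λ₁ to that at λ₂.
1.4975

Using Einstein's equation: KE_max = hc/λ - φ

For λ₁ = 118.5 nm:
E₁ = hc/λ₁ = 10.4628 eV
KE₁ = E₁ - φ = 10.4628 - 2.56 = 7.9028 eV

For λ₂ = 158.2 nm:
E₂ = hc/λ₂ = 7.8372 eV
KE₂ = E₂ - φ = 7.8372 - 2.56 = 5.2772 eV

Ratio: KE₁/KE₂ = 7.9028/5.2772 = 1.4975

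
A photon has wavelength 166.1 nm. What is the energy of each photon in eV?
7.4644 eV

Using E = hf = hc/λ:

E = hc/λ = (6.626×10⁻³⁴ J·s)(3×10⁸ m/s) / (166.1×10⁻⁹ m)
E = 7.4644 eV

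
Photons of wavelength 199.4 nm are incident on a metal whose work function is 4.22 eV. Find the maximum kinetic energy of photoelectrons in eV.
1.9979 eV

Using Einstein's photoelectric equation: KE_max = hf - φ = hc/λ - φ

First, calculate the photon energy:
E_photon = hc/λ = (6.626×10⁻³⁴ J·s)(3×10⁸ m/s) / (199.4×10⁻⁹ m)
E_photon = 6.2179 eV

Then, the maximum kinetic energy:
KE_max = E_photon - φ = 6.2179 eV - 4.22 eV = 1.9979 eV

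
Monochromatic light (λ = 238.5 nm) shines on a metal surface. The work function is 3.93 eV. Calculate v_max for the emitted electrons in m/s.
6.6799e+05 m/s

First, find the maximum kinetic energy:
E_photon = hc/λ = 5.1985 eV
KE_max = E_photon - φ = 5.1985 - 3.93 = 1.2685 eV

Convert to Joules: KE_max = 1.2685 × 1.602×10⁻¹⁹ J = 2.0324e-19 J

Then use KE = ½mv² to find velocity:
v = √(2·KE/m) = √(2 × 2.0324e-19 J / 9.109e-31 kg)
v = 6.6799e+05 m/s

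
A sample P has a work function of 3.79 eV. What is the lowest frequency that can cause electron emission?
9.1642e+14 Hz

The threshold frequency is when the photon energy equals the work function:
hf₀ = φ

Solving for f₀:
f₀ = φ/h = (3.79 eV × 1.602×10⁻¹⁹ J/eV) / (6.626×10⁻³⁴ J·s)
f₀ = 9.1642e+14 Hz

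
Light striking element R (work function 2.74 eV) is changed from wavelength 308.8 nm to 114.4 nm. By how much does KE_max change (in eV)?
6.8227 eV

Using Einstein's equation: KE_max = hc/λ - φ

For λ₁ = 308.8 nm:
KE₁ = hc/λ₁ - φ = 4.0150 - 2.74 = 1.2750 eV

For λ₂ = 114.4 nm:
KE₂ = hc/λ₂ - φ = 10.8378 - 2.74 = 8.0978 eV

Change in KE:
ΔKE = KE₂ - KE₁ = 8.0978 - 1.2750 = 6.8227 eV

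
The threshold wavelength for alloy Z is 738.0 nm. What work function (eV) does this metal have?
1.68 eV

At the threshold wavelength, photon energy equals work function:
φ = hc/λ₀

Calculating:
φ = (6.626×10⁻³⁴ J·s)(3×10⁸ m/s) / (738.0×10⁻⁹ m)
φ = 1.68 eV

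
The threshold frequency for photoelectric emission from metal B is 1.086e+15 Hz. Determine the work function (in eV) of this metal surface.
4.49 eV

At the threshold frequency, photon energy equals work function:
φ = hf₀

Calculating:
φ = (6.626×10⁻³⁴ J·s)(1.086e+15 Hz)
φ = 4.49 eV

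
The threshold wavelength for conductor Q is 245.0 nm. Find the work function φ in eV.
5.06 eV

At the threshold wavelength, photon energy equals work function:
φ = hc/λ₀

Calculating:
φ = (6.626×10⁻³⁴ J·s)(3×10⁸ m/s) / (245.0×10⁻⁹ m)
φ = 5.06 eV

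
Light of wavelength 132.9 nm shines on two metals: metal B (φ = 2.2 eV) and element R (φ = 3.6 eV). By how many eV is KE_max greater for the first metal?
1.4000 eV

Using KE_max = hc/λ - φ for each metal:

Photon energy: E = hc/λ = 9.3291 eV

For metal B (φ₁ = 2.2 eV):
KE₁ = E - φ₁ = 9.3291 - 2.2 = 7.1291 eV

For element R (φ₂ = 3.6 eV):
KE₂ = E - φ₂ = 9.3291 - 3.6 = 5.7291 eV

Difference:
ΔKE = KE₁ - KE₂ = 7.1291 - 5.7291 = 1.4000 eV

Note: The difference equals the difference in work functions: 3.6 - 2.2 = 1.40 eV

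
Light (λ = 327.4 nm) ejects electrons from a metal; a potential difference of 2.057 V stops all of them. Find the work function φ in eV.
1.73 eV

The stopping potential gives the maximum kinetic energy: KE_max = eV_s = 2.057 eV

From Einstein's photoelectric equation: KE_max = hc/λ - φ
Rearranging: φ = hc/λ - KE_max

Calculate photon energy:
E_photon = hc/λ = (6.626×10⁻³⁴ J·s)(3×10⁸ m/s) / (327.4×10⁻⁹ m) = 3.7869 eV

Therefore:
φ = 3.7869 - 2.057 = 1.73 eV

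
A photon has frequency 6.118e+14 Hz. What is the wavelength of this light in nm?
490.02 nm

Using the wave equation: c = fλ

Solving for wavelength:
λ = c/f = (3×10⁸ m/s) / (6.118e+14 Hz)
λ = 490.02 nm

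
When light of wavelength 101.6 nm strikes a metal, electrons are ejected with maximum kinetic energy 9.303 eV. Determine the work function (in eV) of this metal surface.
2.90 eV

From Einstein's photoelectric equation: KE_max = hf - φ = hc/λ - φ

Rearranging for φ:
φ = hc/λ - KE_max

Calculate photon energy:
E_photon = hc/λ = 12.2032 eV

Therefore:
φ = 12.2032 - 9.303 = 2.90 eV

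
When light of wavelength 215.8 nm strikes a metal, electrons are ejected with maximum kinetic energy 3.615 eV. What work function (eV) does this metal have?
2.13 eV

From Einstein's photoelectric equation: KE_max = hf - φ = hc/λ - φ

Rearranging for φ:
φ = hc/λ - KE_max

Calculate photon energy:
E_photon = hc/λ = 5.7453 eV

Therefore:
φ = 5.7453 - 3.615 = 2.13 eV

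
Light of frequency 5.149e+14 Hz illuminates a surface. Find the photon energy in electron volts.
2.1295 eV

Using E = hf:

E = hf = (6.626×10⁻³⁴ J·s)(5.149e+14 Hz)
E = 2.1295 eV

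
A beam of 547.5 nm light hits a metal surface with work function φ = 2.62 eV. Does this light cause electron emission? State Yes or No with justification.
No

For photoemission, the photon energy must exceed the work function.

Photon energy: E = hc/λ = 2.2646 eV
Work function: φ = 2.62 eV

Since E_photon (2.2646 eV) < φ (2.62 eV), photoemission will NOT occur.
The threshold wavelength is λ₀ = hc/φ = 473.2 nm.
Since 547.5 nm > 473.2 nm, the photons lack sufficient energy.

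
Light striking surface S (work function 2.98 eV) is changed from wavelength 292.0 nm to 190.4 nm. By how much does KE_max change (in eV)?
2.2657 eV

Using Einstein's equation: KE_max = hc/λ - φ

For λ₁ = 292.0 nm:
KE₁ = hc/λ₁ - φ = 4.2460 - 2.98 = 1.2660 eV

For λ₂ = 190.4 nm:
KE₂ = hc/λ₂ - φ = 6.5118 - 2.98 = 3.5318 eV

Change in KE:
ΔKE = KE₂ - KE₁ = 3.5318 - 1.2660 = 2.2657 eV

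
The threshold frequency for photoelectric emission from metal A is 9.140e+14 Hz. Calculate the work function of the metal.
3.78 eV

At the threshold frequency, photon energy equals work function:
φ = hf₀

Calculating:
φ = (6.626×10⁻³⁴ J·s)(9.140e+14 Hz)
φ = 3.78 eV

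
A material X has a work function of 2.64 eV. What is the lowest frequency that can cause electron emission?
6.3835e+14 Hz

The threshold frequency is when the photon energy equals the work function:
hf₀ = φ

Solving for f₀:
f₀ = φ/h = (2.64 eV × 1.602×10⁻¹⁹ J/eV) / (6.626×10⁻³⁴ J·s)
f₀ = 6.3835e+14 Hz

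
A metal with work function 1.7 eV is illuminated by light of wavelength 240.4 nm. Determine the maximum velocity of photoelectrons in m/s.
1.1028e+06 m/s

First, find the maximum kinetic energy:
E_photon = hc/λ = 5.1574 eV
KE_max = E_photon - φ = 5.1574 - 1.7 = 3.4574 eV

Convert to Joules: KE_max = 3.4574 × 1.602×10⁻¹⁹ J = 5.5394e-19 J

Then use KE = ½mv² to find velocity:
v = √(2·KE/m) = √(2 × 5.5394e-19 J / 9.109e-31 kg)
v = 1.1028e+06 m/s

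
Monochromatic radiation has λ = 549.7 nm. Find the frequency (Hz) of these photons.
5.4537e+14 Hz

Using the wave equation: c = fλ

Solving for frequency:
f = c/λ = (3×10⁸ m/s) / (549.7×10⁻⁹ m)
f = 5.4537e+14 Hz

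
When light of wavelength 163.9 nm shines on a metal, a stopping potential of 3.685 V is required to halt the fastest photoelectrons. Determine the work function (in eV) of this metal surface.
3.88 eV

The stopping potential gives the maximum kinetic energy: KE_max = eV_s = 3.685 eV

From Einstein's photoelectric equation: KE_max = hc/λ - φ
Rearranging: φ = hc/λ - KE_max

Calculate photon energy:
E_photon = hc/λ = (6.626×10⁻³⁴ J·s)(3×10⁸ m/s) / (163.9×10⁻⁹ m) = 7.5646 eV

Therefore:
φ = 7.5646 - 3.685 = 3.88 eV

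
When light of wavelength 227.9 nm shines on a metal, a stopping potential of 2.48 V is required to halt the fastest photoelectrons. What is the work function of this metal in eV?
2.96 eV

The stopping potential gives the maximum kinetic energy: KE_max = eV_s = 2.48 eV

From Einstein's photoelectric equation: KE_max = hc/λ - φ
Rearranging: φ = hc/λ - KE_max

Calculate photon energy:
E_photon = hc/λ = (6.626×10⁻³⁴ J·s)(3×10⁸ m/s) / (227.9×10⁻⁹ m) = 5.4403 eV

Therefore:
φ = 5.4403 - 2.48 = 2.96 eV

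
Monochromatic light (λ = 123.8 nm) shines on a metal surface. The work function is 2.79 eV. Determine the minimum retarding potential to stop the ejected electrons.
7.2249 V

The stopping potential V_s satisfies: eV_s = KE_max

First, find KE_max using Einstein's equation:
E_photon = hc/λ = 10.0149 eV
KE_max = E_photon - φ = 10.0149 - 2.79 = 7.2249 eV

Since eV_s = KE_max:
V_s = KE_max/e = 7.2249 V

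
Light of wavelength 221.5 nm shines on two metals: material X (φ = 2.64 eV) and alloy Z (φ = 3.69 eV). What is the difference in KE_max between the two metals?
1.0500 eV

Using KE_max = hc/λ - φ for each metal:

Photon energy: E = hc/λ = 5.5975 eV

For material X (φ₁ = 2.64 eV):
KE₁ = E - φ₁ = 5.5975 - 2.64 = 2.9575 eV

For alloy Z (φ₂ = 3.69 eV):
KE₂ = E - φ₂ = 5.5975 - 3.69 = 1.9075 eV

Difference:
ΔKE = KE₁ - KE₂ = 2.9575 - 1.9075 = 1.0500 eV

Note: The difference equals the difference in work functions: 3.69 - 2.64 = 1.05 eV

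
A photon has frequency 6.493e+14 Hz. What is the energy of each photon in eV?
2.6853 eV

Using E = hf:

E = hf = (6.626×10⁻³⁴ J·s)(6.493e+14 Hz)
E = 2.6853 eV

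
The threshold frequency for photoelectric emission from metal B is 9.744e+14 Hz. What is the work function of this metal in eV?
4.03 eV

At the threshold frequency, photon energy equals work function:
φ = hf₀

Calculating:
φ = (6.626×10⁻³⁴ J·s)(9.744e+14 Hz)
φ = 4.03 eV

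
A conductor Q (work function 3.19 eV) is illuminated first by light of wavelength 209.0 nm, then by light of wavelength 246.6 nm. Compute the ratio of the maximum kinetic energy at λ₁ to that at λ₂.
1.4922

Using Einstein's equation: KE_max = hc/λ - φ

For λ₁ = 209.0 nm:
E₁ = hc/λ₁ = 5.9323 eV
KE₁ = E₁ - φ = 5.9323 - 3.19 = 2.7423 eV

For λ₂ = 246.6 nm:
E₂ = hc/λ₂ = 5.0277 eV
KE₂ = E₂ - φ = 5.0277 - 3.19 = 1.8377 eV

Ratio: KE₁/KE₂ = 2.7423/1.8377 = 1.4922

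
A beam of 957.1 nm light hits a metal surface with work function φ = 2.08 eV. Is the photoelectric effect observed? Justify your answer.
No

For photoemission, the photon energy must exceed the work function.

Photon energy: E = hc/λ = 1.2954 eV
Work function: φ = 2.08 eV

Since E_photon (1.2954 eV) < φ (2.08 eV), photoemission will NOT occur.
The threshold wavelength is λ₀ = hc/φ = 596.1 nm.
Since 957.1 nm > 596.1 nm, the photons lack sufficient energy.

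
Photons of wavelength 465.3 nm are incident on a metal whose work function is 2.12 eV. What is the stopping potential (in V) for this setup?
0.5446 V

The stopping potential V_s satisfies: eV_s = KE_max

First, find KE_max using Einstein's equation:
E_photon = hc/λ = 2.6646 eV
KE_max = E_photon - φ = 2.6646 - 2.12 = 0.5446 eV

Since eV_s = KE_max:
V_s = KE_max/e = 0.5446 V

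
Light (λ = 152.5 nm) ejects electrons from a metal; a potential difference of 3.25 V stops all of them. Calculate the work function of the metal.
4.88 eV

The stopping potential gives the maximum kinetic energy: KE_max = eV_s = 3.25 eV

From Einstein's photoelectric equation: KE_max = hc/λ - φ
Rearranging: φ = hc/λ - KE_max

Calculate photon energy:
E_photon = hc/λ = (6.626×10⁻³⁴ J·s)(3×10⁸ m/s) / (152.5×10⁻⁹ m) = 8.1301 eV

Therefore:
φ = 8.1301 - 3.25 = 4.88 eV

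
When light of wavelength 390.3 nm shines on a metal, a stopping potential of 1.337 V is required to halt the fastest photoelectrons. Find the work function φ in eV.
1.84 eV

The stopping potential gives the maximum kinetic energy: KE_max = eV_s = 1.337 eV

From Einstein's photoelectric equation: KE_max = hc/λ - φ
Rearranging: φ = hc/λ - KE_max

Calculate photon energy:
E_photon = hc/λ = (6.626×10⁻³⁴ J·s)(3×10⁸ m/s) / (390.3×10⁻⁹ m) = 3.1766 eV

Therefore:
φ = 3.1766 - 1.337 = 1.84 eV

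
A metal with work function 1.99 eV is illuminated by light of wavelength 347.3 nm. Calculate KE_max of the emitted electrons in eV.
1.5799 eV

Using Einstein's photoelectric equation: KE_max = hf - φ = hc/λ - φ

First, calculate the photon energy:
E_photon = hc/λ = (6.626×10⁻³⁴ J·s)(3×10⁸ m/s) / (347.3×10⁻⁹ m)
E_photon = 3.5699 eV

Then, the maximum kinetic energy:
KE_max = E_photon - φ = 3.5699 eV - 1.99 eV = 1.5799 eV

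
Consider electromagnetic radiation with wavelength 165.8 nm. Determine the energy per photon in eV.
7.4779 eV

Using E = hf = hc/λ:

E = hc/λ = (6.626×10⁻³⁴ J·s)(3×10⁸ m/s) / (165.8×10⁻⁹ m)
E = 7.4779 eV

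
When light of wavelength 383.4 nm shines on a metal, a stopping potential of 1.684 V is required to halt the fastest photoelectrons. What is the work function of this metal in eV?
1.55 eV

The stopping potential gives the maximum kinetic energy: KE_max = eV_s = 1.684 eV

From Einstein's photoelectric equation: KE_max = hc/λ - φ
Rearranging: φ = hc/λ - KE_max

Calculate photon energy:
E_photon = hc/λ = (6.626×10⁻³⁴ J·s)(3×10⁸ m/s) / (383.4×10⁻⁹ m) = 3.2338 eV

Therefore:
φ = 3.2338 - 1.684 = 1.55 eV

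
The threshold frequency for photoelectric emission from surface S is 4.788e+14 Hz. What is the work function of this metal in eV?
1.98 eV

At the threshold frequency, photon energy equals work function:
φ = hf₀

Calculating:
φ = (6.626×10⁻³⁴ J·s)(4.788e+14 Hz)
φ = 1.98 eV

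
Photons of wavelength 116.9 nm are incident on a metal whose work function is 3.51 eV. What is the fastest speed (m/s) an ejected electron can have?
1.5799e+06 m/s

First, find the maximum kinetic energy:
E_photon = hc/λ = 10.6060 eV
KE_max = E_photon - φ = 10.6060 - 3.51 = 7.0960 eV

Convert to Joules: KE_max = 7.0960 × 1.602×10⁻¹⁹ J = 1.1369e-18 J

Then use KE = ½mv² to find velocity:
v = √(2·KE/m) = √(2 × 1.1369e-18 J / 9.109e-31 kg)
v = 1.5799e+06 m/s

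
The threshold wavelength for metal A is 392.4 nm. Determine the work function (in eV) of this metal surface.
3.16 eV

At the threshold wavelength, photon energy equals work function:
φ = hc/λ₀

Calculating:
φ = (6.626×10⁻³⁴ J·s)(3×10⁸ m/s) / (392.4×10⁻⁹ m)
φ = 3.16 eV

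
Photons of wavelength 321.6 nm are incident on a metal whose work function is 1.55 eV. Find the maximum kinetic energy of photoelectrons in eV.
2.3052 eV

Using Einstein's photoelectric equation: KE_max = hf - φ = hc/λ - φ

First, calculate the photon energy:
E_photon = hc/λ = (6.626×10⁻³⁴ J·s)(3×10⁸ m/s) / (321.6×10⁻⁹ m)
E_photon = 3.8552 eV

Then, the maximum kinetic energy:
KE_max = E_photon - φ = 3.8552 eV - 1.55 eV = 2.3052 eV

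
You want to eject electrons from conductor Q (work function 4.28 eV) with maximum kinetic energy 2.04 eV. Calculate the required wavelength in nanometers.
196.18 nm

From Einstein's equation: KE_max = hc/λ - φ

Rearranging for λ:
hc/λ = KE_max + φ
λ = hc/(KE_max + φ)

Required photon energy:
E_photon = KE_max + φ = 2.04 + 4.28 = 6.32 eV

Required wavelength:
λ = hc/E_photon = (6.626×10⁻³⁴)(3×10⁸) / (6.32 × 1.602×10⁻¹⁹)
λ = 196.18 nm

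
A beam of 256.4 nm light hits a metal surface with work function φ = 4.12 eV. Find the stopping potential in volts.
0.7156 V

The stopping potential V_s satisfies: eV_s = KE_max

First, find KE_max using Einstein's equation:
E_photon = hc/λ = 4.8356 eV
KE_max = E_photon - φ = 4.8356 - 4.12 = 0.7156 eV

Since eV_s = KE_max:
V_s = KE_max/e = 0.7156 V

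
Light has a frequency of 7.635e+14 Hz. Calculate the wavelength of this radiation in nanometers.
392.66 nm

Using the wave equation: c = fλ

Solving for wavelength:
λ = c/f = (3×10⁸ m/s) / (7.635e+14 Hz)
λ = 392.66 nm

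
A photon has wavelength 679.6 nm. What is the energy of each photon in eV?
1.8244 eV

Using E = hf = hc/λ:

E = hc/λ = (6.626×10⁻³⁴ J·s)(3×10⁸ m/s) / (679.6×10⁻⁹ m)
E = 1.8244 eV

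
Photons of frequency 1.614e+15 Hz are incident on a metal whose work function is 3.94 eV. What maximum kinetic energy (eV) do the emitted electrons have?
2.7350 eV

Using Einstein's photoelectric equation: KE_max = hf - φ

First, calculate the photon energy:
E_photon = hf = (6.626×10⁻³⁴ J·s)(1.614e+15 Hz)
E_photon = 6.6750 eV

Then, the maximum kinetic energy:
KE_max = E_photon - φ = 6.6750 eV - 3.94 eV = 2.7350 eV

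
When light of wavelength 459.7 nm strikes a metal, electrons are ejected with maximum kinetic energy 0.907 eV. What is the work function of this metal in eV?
1.79 eV

From Einstein's photoelectric equation: KE_max = hf - φ = hc/λ - φ

Rearranging for φ:
φ = hc/λ - KE_max

Calculate photon energy:
E_photon = hc/λ = 2.6971 eV

Therefore:
φ = 2.6971 - 0.907 = 1.79 eV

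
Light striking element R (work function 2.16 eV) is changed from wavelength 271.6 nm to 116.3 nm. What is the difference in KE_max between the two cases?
6.0958 eV

Using Einstein's equation: KE_max = hc/λ - φ

For λ₁ = 271.6 nm:
KE₁ = hc/λ₁ - φ = 4.5650 - 2.16 = 2.4050 eV

For λ₂ = 116.3 nm:
KE₂ = hc/λ₂ - φ = 10.6607 - 2.16 = 8.5007 eV

Change in KE:
ΔKE = KE₂ - KE₁ = 8.5007 - 2.4050 = 6.0958 eV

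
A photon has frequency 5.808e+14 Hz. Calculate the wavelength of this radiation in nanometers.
516.17 nm

Using the wave equation: c = fλ

Solving for wavelength:
λ = c/f = (3×10⁸ m/s) / (5.808e+14 Hz)
λ = 516.17 nm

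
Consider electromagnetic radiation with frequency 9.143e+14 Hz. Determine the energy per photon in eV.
3.7812 eV

Using E = hf:

E = hf = (6.626×10⁻³⁴ J·s)(9.143e+14 Hz)
E = 3.7812 eV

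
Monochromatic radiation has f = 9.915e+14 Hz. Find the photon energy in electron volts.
4.1005 eV

Using E = hf:

E = hf = (6.626×10⁻³⁴ J·s)(9.915e+14 Hz)
E = 4.1005 eV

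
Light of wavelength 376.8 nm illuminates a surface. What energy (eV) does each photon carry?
3.2905 eV

Using E = hf = hc/λ:

E = hc/λ = (6.626×10⁻³⁴ J·s)(3×10⁸ m/s) / (376.8×10⁻⁹ m)
E = 3.2905 eV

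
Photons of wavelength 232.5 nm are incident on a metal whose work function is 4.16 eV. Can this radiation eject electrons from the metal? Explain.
Yes

For photoemission, the photon energy must exceed the work function.

Photon energy: E = hc/λ = 5.3327 eV
Work function: φ = 4.16 eV

Since E_photon (5.3327 eV) > φ (4.16 eV), photoemission WILL occur.
The threshold wavelength is λ₀ = hc/φ = 298.0 nm.
Since 232.5 nm < 298.0 nm, the light has sufficient energy.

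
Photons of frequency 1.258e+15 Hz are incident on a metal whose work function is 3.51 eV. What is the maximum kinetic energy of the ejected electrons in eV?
1.6927 eV

Using Einstein's photoelectric equation: KE_max = hf - φ

First, calculate the photon energy:
E_photon = hf = (6.626×10⁻³⁴ J·s)(1.258e+15 Hz)
E_photon = 5.2027 eV

Then, the maximum kinetic energy:
KE_max = E_photon - φ = 5.2027 eV - 3.51 eV = 1.6927 eV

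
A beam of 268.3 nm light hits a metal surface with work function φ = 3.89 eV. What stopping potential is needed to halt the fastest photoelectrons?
0.7311 V

The stopping potential V_s satisfies: eV_s = KE_max

First, find KE_max using Einstein's equation:
E_photon = hc/λ = 4.6211 eV
KE_max = E_photon - φ = 4.6211 - 3.89 = 0.7311 eV

Since eV_s = KE_max:
V_s = KE_max/e = 0.7311 V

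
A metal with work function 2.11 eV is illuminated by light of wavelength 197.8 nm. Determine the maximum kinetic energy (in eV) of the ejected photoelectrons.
4.1582 eV

Using Einstein's photoelectric equation: KE_max = hf - φ = hc/λ - φ

First, calculate the photon energy:
E_photon = hc/λ = (6.626×10⁻³⁴ J·s)(3×10⁸ m/s) / (197.8×10⁻⁹ m)
E_photon = 6.2682 eV

Then, the maximum kinetic energy:
KE_max = E_photon - φ = 6.2682 eV - 2.11 eV = 4.1582 eV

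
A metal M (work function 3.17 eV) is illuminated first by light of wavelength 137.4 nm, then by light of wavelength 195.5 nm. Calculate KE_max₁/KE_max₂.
1.8455

Using Einstein's equation: KE_max = hc/λ - φ

For λ₁ = 137.4 nm:
E₁ = hc/λ₁ = 9.0236 eV
KE₁ = E₁ - φ = 9.0236 - 3.17 = 5.8536 eV

For λ₂ = 195.5 nm:
E₂ = hc/λ₂ = 6.3419 eV
KE₂ = E₂ - φ = 6.3419 - 3.17 = 3.1719 eV

Ratio: KE₁/KE₂ = 5.8536/3.1719 = 1.8455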